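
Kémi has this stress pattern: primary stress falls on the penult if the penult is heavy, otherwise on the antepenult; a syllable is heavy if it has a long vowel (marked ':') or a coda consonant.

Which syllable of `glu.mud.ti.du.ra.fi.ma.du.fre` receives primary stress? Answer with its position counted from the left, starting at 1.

7

Weights: 7 ma L, 8 du L, 9 fre L.
The penult (syllable 8, du) is light, so stress falls on the antepenult (syllable 7, ma).
Primary stress: syllable 7 → glu.mud.ti.du.ra.fi.ˈma.du.fre.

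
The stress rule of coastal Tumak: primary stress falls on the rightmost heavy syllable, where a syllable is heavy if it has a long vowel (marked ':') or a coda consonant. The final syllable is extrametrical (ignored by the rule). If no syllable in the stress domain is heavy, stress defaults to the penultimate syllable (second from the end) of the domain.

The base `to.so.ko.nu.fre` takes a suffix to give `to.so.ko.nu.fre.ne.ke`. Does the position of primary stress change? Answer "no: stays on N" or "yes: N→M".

yes: 3→5

Base `to.so.ko.nu.fre` (5 syllables):
  The final syllable (5, fre) is extrametrical; the stress domain is syllables 1–4.
  Weights: 1 to L, 2 so L, 3 ko L, 4 nu L.
  No heavy syllable in the domain; default to the penultimate syllable (second from the end) of the domain = syllable 3.
  → primary stress on syllable 3.
Suffixed `to.so.ko.nu.fre.ne.ke` (7 syllables):
  The final syllable (7, ke) is extrametrical; the stress domain is syllables 1–6.
  Weights: 1 to L, 2 so L, 3 ko L, 4 nu L, 5 fre L, 6 ne L.
  No heavy syllable in the domain; default to the penultimate syllable (second from the end) of the domain = syllable 5.
  → primary stress on syllable 5.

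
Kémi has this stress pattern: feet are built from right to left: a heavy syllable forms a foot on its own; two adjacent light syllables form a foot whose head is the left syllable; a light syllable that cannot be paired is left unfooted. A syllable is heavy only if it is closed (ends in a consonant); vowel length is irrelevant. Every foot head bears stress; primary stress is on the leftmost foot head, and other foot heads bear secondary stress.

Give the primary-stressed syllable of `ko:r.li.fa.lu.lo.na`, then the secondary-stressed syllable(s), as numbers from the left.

Weights: 1 ko:r H, 2 li L, 3 fa L, 4 lu L, 5 lo L, 6 na L.
Parse right to left (heavy = foot alone; LL = one foot; stranded L unfooted): (ˈko:r) li (ˈfa.lu) (ˈlo.na).
Foot heads: 1, 3, 5.
Primary stress on the leftmost head = syllable 1.
Secondary stress on 3, 5: ˈko:r.li.ˌfa.lu.ˌlo.na.

primary 1, secondary 3, 5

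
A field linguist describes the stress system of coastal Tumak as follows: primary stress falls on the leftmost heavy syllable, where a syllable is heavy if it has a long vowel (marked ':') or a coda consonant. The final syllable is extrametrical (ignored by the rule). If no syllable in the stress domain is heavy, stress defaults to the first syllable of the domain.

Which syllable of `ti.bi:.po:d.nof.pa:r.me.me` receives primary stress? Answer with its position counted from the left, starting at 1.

2

The final syllable (7, me) is extrametrical; the stress domain is syllables 1–6.
Weights: 1 ti L, 2 bi: H, 3 po:d H, 4 nof H, 5 pa:r H, 6 me L.
Heavy syllables in the domain: 2, 3, 4, 5. The leftmost is syllable 2 (bi:).
Primary stress: syllable 2 → ti.ˈbi:.po:d.nof.pa:r.me.me.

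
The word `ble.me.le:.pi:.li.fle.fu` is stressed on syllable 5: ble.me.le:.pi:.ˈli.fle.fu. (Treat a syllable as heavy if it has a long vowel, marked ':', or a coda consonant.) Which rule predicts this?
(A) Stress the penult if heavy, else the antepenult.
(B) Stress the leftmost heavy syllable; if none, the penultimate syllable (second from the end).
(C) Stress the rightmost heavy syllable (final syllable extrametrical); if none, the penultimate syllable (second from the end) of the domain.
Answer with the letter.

Rule A → syllable 5 ✓.
Rule B → syllable 3 (observed: 5).
Rule C → syllable 4 (observed: 5).

A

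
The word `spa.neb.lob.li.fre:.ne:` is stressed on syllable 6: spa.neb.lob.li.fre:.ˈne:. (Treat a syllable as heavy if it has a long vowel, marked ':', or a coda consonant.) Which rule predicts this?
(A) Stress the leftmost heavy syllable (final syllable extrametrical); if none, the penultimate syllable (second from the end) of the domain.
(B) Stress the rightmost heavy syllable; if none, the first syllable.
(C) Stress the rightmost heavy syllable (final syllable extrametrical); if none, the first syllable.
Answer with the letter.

B

Rule A → syllable 2 (observed: 6).
Rule B → syllable 6 ✓.
Rule C → syllable 5 (observed: 6).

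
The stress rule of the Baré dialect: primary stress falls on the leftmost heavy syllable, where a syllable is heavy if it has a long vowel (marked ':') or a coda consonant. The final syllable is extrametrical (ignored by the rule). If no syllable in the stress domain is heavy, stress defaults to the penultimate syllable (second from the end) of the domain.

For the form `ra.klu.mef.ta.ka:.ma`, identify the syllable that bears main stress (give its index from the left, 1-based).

3

The final syllable (6, ma) is extrametrical; the stress domain is syllables 1–5.
Weights: 1 ra L, 2 klu L, 3 mef H, 4 ta L, 5 ka: H.
Heavy syllables in the domain: 3, 5. The leftmost is syllable 3 (mef).
Primary stress: syllable 3 → ra.klu.ˈmef.ta.ka:.ma.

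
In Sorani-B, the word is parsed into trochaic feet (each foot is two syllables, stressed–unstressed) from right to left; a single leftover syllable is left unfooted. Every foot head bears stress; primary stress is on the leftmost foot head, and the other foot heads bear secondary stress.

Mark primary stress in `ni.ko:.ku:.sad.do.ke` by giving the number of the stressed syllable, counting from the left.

Parse right to left into trochaic (ˈσσ) feet: (ˈni.ko:) (ˈku:.sad) (ˈdo.ke).
Foot heads (stressed positions): 1, 3, 5.
End Rule Leftmost: primary stress on the leftmost head = syllable 1.
Primary stress: syllable 1 → ˈni.ko:.ku:.sad.do.ke.

1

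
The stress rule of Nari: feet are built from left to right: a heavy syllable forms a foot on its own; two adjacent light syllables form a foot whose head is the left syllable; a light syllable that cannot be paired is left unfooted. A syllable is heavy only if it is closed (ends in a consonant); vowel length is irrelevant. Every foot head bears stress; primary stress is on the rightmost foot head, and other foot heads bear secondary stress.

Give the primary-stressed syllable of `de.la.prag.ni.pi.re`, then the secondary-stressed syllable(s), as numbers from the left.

Weights: 1 de L, 2 la L, 3 prag H, 4 ni L, 5 pi L, 6 re L.
Parse left to right (heavy = foot alone; LL = one foot; stranded L unfooted): (ˈde.la) (ˈprag) (ˈni.pi) re.
Foot heads: 1, 3, 4.
Primary stress on the rightmost head = syllable 4.
Secondary stress on 1, 3: ˌde.la.ˌprag.ˈni.pi.re.

primary 4, secondary 1, 3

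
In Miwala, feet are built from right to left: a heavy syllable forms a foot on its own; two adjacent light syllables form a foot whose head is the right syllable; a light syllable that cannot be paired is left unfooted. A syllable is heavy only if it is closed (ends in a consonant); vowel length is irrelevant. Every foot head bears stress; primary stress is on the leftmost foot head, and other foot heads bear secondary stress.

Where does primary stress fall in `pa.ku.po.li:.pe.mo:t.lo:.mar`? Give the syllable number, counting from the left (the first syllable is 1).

3

Weights: 1 pa L, 2 ku L, 3 po L, 4 li: L, 5 pe L, 6 mo:t H, 7 lo: L, 8 mar H.
Parse right to left (heavy = foot alone; LL = one foot; stranded L unfooted): pa (ku.ˈpo) (li:.ˈpe) (ˈmo:t) lo: (ˈmar).
Foot heads: 3, 5, 6, 8.
Primary stress on the leftmost head = syllable 3.
Primary stress: syllable 3 → pa.ku.ˈpo.li:.pe.mo:t.lo:.mar.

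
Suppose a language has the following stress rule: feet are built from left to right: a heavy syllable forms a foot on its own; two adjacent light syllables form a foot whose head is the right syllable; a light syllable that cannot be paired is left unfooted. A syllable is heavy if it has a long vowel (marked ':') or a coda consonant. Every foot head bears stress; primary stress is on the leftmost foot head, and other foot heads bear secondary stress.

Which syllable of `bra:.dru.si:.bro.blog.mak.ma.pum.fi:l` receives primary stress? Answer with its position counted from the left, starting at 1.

1

Weights: 1 bra: H, 2 dru L, 3 si: H, 4 bro L, 5 blog H, 6 mak H, 7 ma L, 8 pum H, 9 fi:l H.
Parse left to right (heavy = foot alone; LL = one foot; stranded L unfooted): (ˈbra:) dru (ˈsi:) bro (ˈblog) (ˈmak) ma (ˈpum) (ˈfi:l).
Foot heads: 1, 3, 5, 6, 8, 9.
Primary stress on the leftmost head = syllable 1.
Primary stress: syllable 1 → ˈbra:.dru.si:.bro.blog.mak.ma.pum.fi:l.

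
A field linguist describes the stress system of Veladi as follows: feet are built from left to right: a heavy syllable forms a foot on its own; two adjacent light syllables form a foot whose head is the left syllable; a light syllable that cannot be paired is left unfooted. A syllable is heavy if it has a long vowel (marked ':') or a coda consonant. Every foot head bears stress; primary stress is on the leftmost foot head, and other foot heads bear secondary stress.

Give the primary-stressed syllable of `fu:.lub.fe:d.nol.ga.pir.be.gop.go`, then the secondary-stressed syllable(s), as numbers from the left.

primary 1, secondary 2, 3, 4, 6, 8

Weights: 1 fu: H, 2 lub H, 3 fe:d H, 4 nol H, 5 ga L, 6 pir H, 7 be L, 8 gop H, 9 go L.
Parse left to right (heavy = foot alone; LL = one foot; stranded L unfooted): (ˈfu:) (ˈlub) (ˈfe:d) (ˈnol) ga (ˈpir) be (ˈgop) go.
Foot heads: 1, 2, 3, 4, 6, 8.
Primary stress on the leftmost head = syllable 1.
Secondary stress on 2, 3, 4, 6, 8: ˈfu:.ˌlub.ˌfe:d.ˌnol.ga.ˌpir.be.ˌgop.go.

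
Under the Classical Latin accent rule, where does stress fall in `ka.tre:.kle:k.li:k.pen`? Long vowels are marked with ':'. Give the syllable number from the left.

4

Classical Latin: stress the penult if heavy (long vowel or closed), else the antepenult.
Weights: 3 kle:k H, 4 li:k H, 5 pen H.
The penult (syllable 4, li:k) is heavy, so it takes stress.
Stress on syllable 4: ka.tre:.kle:k.ˈli:k.pen.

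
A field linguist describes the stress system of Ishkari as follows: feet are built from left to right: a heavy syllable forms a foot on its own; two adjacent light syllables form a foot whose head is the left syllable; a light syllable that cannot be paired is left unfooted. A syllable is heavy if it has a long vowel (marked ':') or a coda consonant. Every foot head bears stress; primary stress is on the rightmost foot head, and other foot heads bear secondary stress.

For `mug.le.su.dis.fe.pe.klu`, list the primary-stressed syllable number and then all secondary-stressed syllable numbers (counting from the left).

primary 5, secondary 1, 2, 4

Weights: 1 mug H, 2 le L, 3 su L, 4 dis H, 5 fe L, 6 pe L, 7 klu L.
Parse left to right (heavy = foot alone; LL = one foot; stranded L unfooted): (ˈmug) (ˈle.su) (ˈdis) (ˈfe.pe) klu.
Foot heads: 1, 2, 4, 5.
Primary stress on the rightmost head = syllable 5.
Secondary stress on 1, 2, 4: ˌmug.ˌle.su.ˌdis.ˈfe.pe.klu.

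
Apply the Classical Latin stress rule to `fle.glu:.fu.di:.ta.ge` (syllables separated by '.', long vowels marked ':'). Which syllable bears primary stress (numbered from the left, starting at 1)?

4

Classical Latin: stress the penult if heavy (long vowel or closed), else the antepenult.
Weights: 4 di: H, 5 ta L, 6 ge L.
The penult (syllable 5, ta) is light, so stress falls on the antepenult (syllable 4, di:).
Stress on syllable 4: fle.glu:.fu.ˈdi:.ta.ge.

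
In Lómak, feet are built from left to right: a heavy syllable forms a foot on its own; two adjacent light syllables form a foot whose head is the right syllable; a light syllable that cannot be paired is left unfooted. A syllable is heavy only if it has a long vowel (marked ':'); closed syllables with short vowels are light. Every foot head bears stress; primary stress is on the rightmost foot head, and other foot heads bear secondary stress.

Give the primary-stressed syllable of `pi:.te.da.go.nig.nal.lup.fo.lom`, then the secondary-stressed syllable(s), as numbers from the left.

primary 9, secondary 1, 3, 5, 7

Weights: 1 pi: H, 2 te L, 3 da L, 4 go L, 5 nig L, 6 nal L, 7 lup L, 8 fo L, 9 lom L.
Parse left to right (heavy = foot alone; LL = one foot; stranded L unfooted): (ˈpi:) (te.ˈda) (go.ˈnig) (nal.ˈlup) (fo.ˈlom).
Foot heads: 1, 3, 5, 7, 9.
Primary stress on the rightmost head = syllable 9.
Secondary stress on 1, 3, 5, 7: ˌpi:.te.ˌda.go.ˌnig.nal.ˌlup.fo.ˈlom.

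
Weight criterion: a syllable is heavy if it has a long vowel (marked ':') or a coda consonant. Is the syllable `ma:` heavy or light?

heavy

`ma:`: long vowel, open (no coda). Long vowel → heavy.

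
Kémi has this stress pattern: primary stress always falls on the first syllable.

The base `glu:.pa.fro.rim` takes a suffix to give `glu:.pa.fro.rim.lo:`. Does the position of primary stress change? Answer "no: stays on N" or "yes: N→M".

Base `glu:.pa.fro.rim` (4 syllables):
  The word has 4 syllables; the first syllable is syllable 1 (glu:).
  → primary stress on syllable 1.
Suffixed `glu:.pa.fro.rim.lo:` (5 syllables):
  The word has 5 syllables; the first syllable is syllable 1 (glu:).
  → primary stress on syllable 1.

no: stays on 1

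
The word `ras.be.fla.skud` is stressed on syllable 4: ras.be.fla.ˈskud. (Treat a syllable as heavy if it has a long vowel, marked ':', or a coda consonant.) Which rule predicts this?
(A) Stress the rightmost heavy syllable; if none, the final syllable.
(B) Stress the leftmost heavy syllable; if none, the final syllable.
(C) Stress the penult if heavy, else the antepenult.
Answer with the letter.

Rule A → syllable 4 ✓.
Rule B → syllable 1 (observed: 4).
Rule C → syllable 2 (observed: 4).

A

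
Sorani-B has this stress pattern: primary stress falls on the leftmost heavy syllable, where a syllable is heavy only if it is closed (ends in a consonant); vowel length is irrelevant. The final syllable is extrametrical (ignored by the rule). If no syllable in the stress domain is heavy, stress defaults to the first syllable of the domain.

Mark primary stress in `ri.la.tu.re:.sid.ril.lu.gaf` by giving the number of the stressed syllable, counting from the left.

5

The final syllable (8, gaf) is extrametrical; the stress domain is syllables 1–7.
Weights: 1 ri L, 2 la L, 3 tu L, 4 re: L, 5 sid H, 6 ril H, 7 lu L.
Heavy syllables in the domain: 5, 6. The leftmost is syllable 5 (sid).
Primary stress: syllable 5 → ri.la.tu.re:.ˈsid.ril.lu.gaf.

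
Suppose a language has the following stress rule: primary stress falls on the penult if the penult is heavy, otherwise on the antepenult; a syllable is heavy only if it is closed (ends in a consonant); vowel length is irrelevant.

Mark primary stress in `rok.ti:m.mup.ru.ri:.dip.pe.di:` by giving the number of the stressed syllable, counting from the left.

Weights: 6 dip H, 7 pe L, 8 di: L.
The penult (syllable 7, pe) is light, so stress falls on the antepenult (syllable 6, dip).
Primary stress: syllable 6 → rok.ti:m.mup.ru.ri:.ˈdip.pe.di:.

6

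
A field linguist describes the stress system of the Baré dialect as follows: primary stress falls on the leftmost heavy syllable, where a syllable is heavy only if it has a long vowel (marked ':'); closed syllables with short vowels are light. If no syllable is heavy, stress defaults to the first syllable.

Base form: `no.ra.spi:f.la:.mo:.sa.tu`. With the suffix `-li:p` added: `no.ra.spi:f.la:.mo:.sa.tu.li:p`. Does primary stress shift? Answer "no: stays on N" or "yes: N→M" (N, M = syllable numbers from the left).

no: stays on 3

Base `no.ra.spi:f.la:.mo:.sa.tu` (7 syllables):
  Weights: 1 no L, 2 ra L, 3 spi:f H, 4 la: H, 5 mo: H, 6 sa L, 7 tu L.
  Heavy syllables in the domain: 3, 4, 5. The leftmost is syllable 3 (spi:f).
  → primary stress on syllable 3.
Suffixed `no.ra.spi:f.la:.mo:.sa.tu.li:p` (8 syllables):
  Weights: 1 no L, 2 ra L, 3 spi:f H, 4 la: H, 5 mo: H, 6 sa L, 7 tu L, 8 li:p H.
  Heavy syllables in the domain: 3, 4, 5, 8. The leftmost is syllable 3 (spi:f).
  → primary stress on syllable 3.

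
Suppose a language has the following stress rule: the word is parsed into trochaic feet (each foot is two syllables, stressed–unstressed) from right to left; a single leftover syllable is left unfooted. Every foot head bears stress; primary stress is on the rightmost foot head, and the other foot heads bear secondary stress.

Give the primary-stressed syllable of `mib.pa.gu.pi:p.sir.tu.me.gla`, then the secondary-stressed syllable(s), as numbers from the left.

primary 7, secondary 1, 3, 5

Parse right to left into trochaic (ˈσσ) feet: (ˈmib.pa) (ˈgu.pi:p) (ˈsir.tu) (ˈme.gla).
Foot heads (stressed positions): 1, 3, 5, 7.
End Rule Rightmost: primary stress on the rightmost head = syllable 7.
Secondary stress on 1, 3, 5: ˌmib.pa.ˌgu.pi:p.ˌsir.tu.ˈme.gla.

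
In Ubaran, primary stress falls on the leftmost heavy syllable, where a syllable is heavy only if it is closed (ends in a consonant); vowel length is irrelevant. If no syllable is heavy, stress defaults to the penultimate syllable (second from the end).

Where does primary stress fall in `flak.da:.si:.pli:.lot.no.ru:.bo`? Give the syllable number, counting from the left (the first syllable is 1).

1

Weights: 1 flak H, 2 da: L, 3 si: L, 4 pli: L, 5 lot H, 6 no L, 7 ru: L, 8 bo L.
Heavy syllables in the domain: 1, 5. The leftmost is syllable 1 (flak).
Primary stress: syllable 1 → ˈflak.da:.si:.pli:.lot.no.ru:.bo.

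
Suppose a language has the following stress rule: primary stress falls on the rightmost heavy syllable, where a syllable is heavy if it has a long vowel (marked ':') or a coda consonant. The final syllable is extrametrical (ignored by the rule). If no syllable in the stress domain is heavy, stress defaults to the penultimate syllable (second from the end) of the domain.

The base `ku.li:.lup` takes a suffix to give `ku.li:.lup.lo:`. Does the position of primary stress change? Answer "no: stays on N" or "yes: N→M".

Base `ku.li:.lup` (3 syllables):
  The final syllable (3, lup) is extrametrical; the stress domain is syllables 1–2.
  Weights: 1 ku L, 2 li: H.
  Heavy syllables in the domain: 2. The rightmost is syllable 2 (li:).
  → primary stress on syllable 2.
Suffixed `ku.li:.lup.lo:` (4 syllables):
  The final syllable (4, lo:) is extrametrical; the stress domain is syllables 1–3.
  Weights: 1 ku L, 2 li: H, 3 lup H.
  Heavy syllables in the domain: 2, 3. The rightmost is syllable 3 (lup).
  → primary stress on syllable 3.

yes: 2→3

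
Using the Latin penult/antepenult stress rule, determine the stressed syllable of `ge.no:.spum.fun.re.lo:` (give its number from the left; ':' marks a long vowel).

4

Classical Latin: stress the penult if heavy (long vowel or closed), else the antepenult.
Weights: 4 fun H, 5 re L, 6 lo: H.
The penult (syllable 5, re) is light, so stress falls on the antepenult (syllable 4, fun).
Stress on syllable 4: ge.no:.spum.ˈfun.re.lo:.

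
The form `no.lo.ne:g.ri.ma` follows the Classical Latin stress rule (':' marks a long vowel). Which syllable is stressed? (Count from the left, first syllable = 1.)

Classical Latin: stress the penult if heavy (long vowel or closed), else the antepenult.
Weights: 3 ne:g H, 4 ri L, 5 ma L.
The penult (syllable 4, ri) is light, so stress falls on the antepenult (syllable 3, ne:g).
Stress on syllable 3: no.lo.ˈne:g.ri.ma.

3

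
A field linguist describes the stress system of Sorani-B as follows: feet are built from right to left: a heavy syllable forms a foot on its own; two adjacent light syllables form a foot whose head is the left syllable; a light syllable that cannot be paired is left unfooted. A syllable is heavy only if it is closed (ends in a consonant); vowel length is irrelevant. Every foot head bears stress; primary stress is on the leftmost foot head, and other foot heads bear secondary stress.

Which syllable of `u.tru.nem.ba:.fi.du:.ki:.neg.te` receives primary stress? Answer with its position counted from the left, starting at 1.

1

Weights: 1 u L, 2 tru L, 3 nem H, 4 ba: L, 5 fi L, 6 du: L, 7 ki: L, 8 neg H, 9 te L.
Parse right to left (heavy = foot alone; LL = one foot; stranded L unfooted): (ˈu.tru) (ˈnem) (ˈba:.fi) (ˈdu:.ki:) (ˈneg) te.
Foot heads: 1, 3, 4, 6, 8.
Primary stress on the leftmost head = syllable 1.
Primary stress: syllable 1 → ˈu.tru.nem.ba:.fi.du:.ki:.neg.te.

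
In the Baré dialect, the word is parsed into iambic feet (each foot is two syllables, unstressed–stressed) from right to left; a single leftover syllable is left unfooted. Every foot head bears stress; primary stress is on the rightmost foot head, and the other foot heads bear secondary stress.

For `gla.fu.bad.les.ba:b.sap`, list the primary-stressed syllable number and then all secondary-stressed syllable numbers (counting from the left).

Parse right to left into iambic (σˈσ) feet: (gla.ˈfu) (bad.ˈles) (ba:b.ˈsap).
Foot heads (stressed positions): 2, 4, 6.
End Rule Rightmost: primary stress on the rightmost head = syllable 6.
Secondary stress on 2, 4: gla.ˌfu.bad.ˌles.ba:b.ˈsap.

primary 6, secondary 2, 4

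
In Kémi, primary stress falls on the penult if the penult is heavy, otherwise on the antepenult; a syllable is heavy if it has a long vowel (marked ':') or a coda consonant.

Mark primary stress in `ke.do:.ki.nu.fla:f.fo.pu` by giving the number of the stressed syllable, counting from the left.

Weights: 5 fla:f H, 6 fo L, 7 pu L.
The penult (syllable 6, fo) is light, so stress falls on the antepenult (syllable 5, fla:f).
Primary stress: syllable 5 → ke.do:.ki.nu.ˈfla:f.fo.pu.

5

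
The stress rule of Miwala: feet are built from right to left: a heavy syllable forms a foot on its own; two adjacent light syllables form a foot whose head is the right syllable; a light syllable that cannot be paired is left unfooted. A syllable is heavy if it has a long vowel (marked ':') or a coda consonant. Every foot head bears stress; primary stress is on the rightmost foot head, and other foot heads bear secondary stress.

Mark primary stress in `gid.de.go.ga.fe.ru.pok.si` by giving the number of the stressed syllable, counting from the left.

7

Weights: 1 gid H, 2 de L, 3 go L, 4 ga L, 5 fe L, 6 ru L, 7 pok H, 8 si L.
Parse right to left (heavy = foot alone; LL = one foot; stranded L unfooted): (ˈgid) de (go.ˈga) (fe.ˈru) (ˈpok) si.
Foot heads: 1, 4, 6, 7.
Primary stress on the rightmost head = syllable 7.
Primary stress: syllable 7 → gid.de.go.ga.fe.ru.ˈpok.si.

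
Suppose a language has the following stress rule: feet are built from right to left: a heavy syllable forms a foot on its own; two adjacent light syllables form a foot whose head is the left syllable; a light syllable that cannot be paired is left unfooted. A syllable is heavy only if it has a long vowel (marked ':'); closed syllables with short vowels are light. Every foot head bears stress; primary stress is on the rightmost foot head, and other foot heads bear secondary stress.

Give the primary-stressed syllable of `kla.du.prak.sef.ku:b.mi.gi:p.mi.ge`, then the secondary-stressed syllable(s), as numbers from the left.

primary 8, secondary 1, 3, 5, 7

Weights: 1 kla L, 2 du L, 3 prak L, 4 sef L, 5 ku:b H, 6 mi L, 7 gi:p H, 8 mi L, 9 ge L.
Parse right to left (heavy = foot alone; LL = one foot; stranded L unfooted): (ˈkla.du) (ˈprak.sef) (ˈku:b) mi (ˈgi:p) (ˈmi.ge).
Foot heads: 1, 3, 5, 7, 8.
Primary stress on the rightmost head = syllable 8.
Secondary stress on 1, 3, 5, 7: ˌkla.du.ˌprak.sef.ˌku:b.mi.ˌgi:p.ˈmi.ge.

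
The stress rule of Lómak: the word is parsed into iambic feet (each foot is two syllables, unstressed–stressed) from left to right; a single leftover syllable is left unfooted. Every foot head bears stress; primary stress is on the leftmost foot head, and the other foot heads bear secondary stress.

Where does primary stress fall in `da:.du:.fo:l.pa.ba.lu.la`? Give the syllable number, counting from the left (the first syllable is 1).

Parse left to right into iambic (σˈσ) feet: (da:.ˈdu:) (fo:l.ˈpa) (ba.ˈlu) la. Syllable 7 is left unfooted.
Foot heads (stressed positions): 2, 4, 6.
End Rule Leftmost: primary stress on the leftmost head = syllable 2.
Primary stress: syllable 2 → da:.ˈdu:.fo:l.pa.ba.lu.la.

2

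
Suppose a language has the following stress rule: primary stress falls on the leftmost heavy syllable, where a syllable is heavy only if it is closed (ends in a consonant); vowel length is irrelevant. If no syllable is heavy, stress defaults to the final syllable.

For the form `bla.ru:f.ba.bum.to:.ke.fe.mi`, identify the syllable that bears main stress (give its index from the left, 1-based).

2

Weights: 1 bla L, 2 ru:f H, 3 ba L, 4 bum H, 5 to: L, 6 ke L, 7 fe L, 8 mi L.
Heavy syllables in the domain: 2, 4. The leftmost is syllable 2 (ru:f).
Primary stress: syllable 2 → bla.ˈru:f.ba.bum.to:.ke.fe.mi.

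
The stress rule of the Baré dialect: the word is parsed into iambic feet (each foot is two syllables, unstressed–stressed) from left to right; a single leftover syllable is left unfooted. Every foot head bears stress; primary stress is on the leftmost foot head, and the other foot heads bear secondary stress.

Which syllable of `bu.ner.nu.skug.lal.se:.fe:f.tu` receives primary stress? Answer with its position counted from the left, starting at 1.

2

Parse left to right into iambic (σˈσ) feet: (bu.ˈner) (nu.ˈskug) (lal.ˈse:) (fe:f.ˈtu).
Foot heads (stressed positions): 2, 4, 6, 8.
End Rule Leftmost: primary stress on the leftmost head = syllable 2.
Primary stress: syllable 2 → bu.ˈner.nu.skug.lal.se:.fe:f.tu.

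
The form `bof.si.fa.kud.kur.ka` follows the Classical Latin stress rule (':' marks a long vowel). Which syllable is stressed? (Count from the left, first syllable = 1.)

5

Classical Latin: stress the penult if heavy (long vowel or closed), else the antepenult.
Weights: 4 kud H, 5 kur H, 6 ka L.
The penult (syllable 5, kur) is heavy, so it takes stress.
Stress on syllable 5: bof.si.fa.kud.ˈkur.ka.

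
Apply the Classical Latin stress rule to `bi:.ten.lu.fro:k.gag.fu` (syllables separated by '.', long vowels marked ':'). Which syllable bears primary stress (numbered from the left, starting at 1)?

5

Classical Latin: stress the penult if heavy (long vowel or closed), else the antepenult.
Weights: 4 fro:k H, 5 gag H, 6 fu L.
The penult (syllable 5, gag) is heavy, so it takes stress.
Stress on syllable 5: bi:.ten.lu.fro:k.ˈgag.fu.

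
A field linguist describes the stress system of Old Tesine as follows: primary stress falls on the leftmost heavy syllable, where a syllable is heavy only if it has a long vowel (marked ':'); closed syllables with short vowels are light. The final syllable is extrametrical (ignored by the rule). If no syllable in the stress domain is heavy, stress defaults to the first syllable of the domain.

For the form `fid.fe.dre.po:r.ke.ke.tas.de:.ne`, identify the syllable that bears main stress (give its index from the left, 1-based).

4

The final syllable (9, ne) is extrametrical; the stress domain is syllables 1–8.
Weights: 1 fid L, 2 fe L, 3 dre L, 4 po:r H, 5 ke L, 6 ke L, 7 tas L, 8 de: H.
Heavy syllables in the domain: 4, 8. The leftmost is syllable 4 (po:r).
Primary stress: syllable 4 → fid.fe.dre.ˈpo:r.ke.ke.tas.de:.ne.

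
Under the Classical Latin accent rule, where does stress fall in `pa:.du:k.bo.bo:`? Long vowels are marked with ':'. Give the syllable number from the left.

2

Classical Latin: stress the penult if heavy (long vowel or closed), else the antepenult.
Weights: 2 du:k H, 3 bo L, 4 bo: H.
The penult (syllable 3, bo) is light, so stress falls on the antepenult (syllable 2, du:k).
Stress on syllable 2: pa:.ˈdu:k.bo.bo:.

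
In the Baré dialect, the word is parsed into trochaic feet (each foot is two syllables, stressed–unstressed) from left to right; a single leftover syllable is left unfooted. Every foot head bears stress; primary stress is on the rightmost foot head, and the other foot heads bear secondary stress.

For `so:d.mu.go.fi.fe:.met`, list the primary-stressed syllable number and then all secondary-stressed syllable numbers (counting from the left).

primary 5, secondary 1, 3

Parse left to right into trochaic (ˈσσ) feet: (ˈso:d.mu) (ˈgo.fi) (ˈfe:.met).
Foot heads (stressed positions): 1, 3, 5.
End Rule Rightmost: primary stress on the rightmost head = syllable 5.
Secondary stress on 1, 3: ˌso:d.mu.ˌgo.fi.ˈfe:.met.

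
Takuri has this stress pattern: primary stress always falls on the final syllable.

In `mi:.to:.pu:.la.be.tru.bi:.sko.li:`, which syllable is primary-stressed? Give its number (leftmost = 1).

9

The word has 9 syllables; the final syllable is syllable 9 (li:).
Primary stress: syllable 9 → mi:.to:.pu:.la.be.tru.bi:.sko.ˈli:.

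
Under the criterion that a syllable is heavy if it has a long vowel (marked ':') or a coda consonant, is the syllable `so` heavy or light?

`so`: short vowel, open (no coda). Short vowel, open → light.

light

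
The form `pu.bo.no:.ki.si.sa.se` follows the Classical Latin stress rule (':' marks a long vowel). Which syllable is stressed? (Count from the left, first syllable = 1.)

5

Classical Latin: stress the penult if heavy (long vowel or closed), else the antepenult.
Weights: 5 si L, 6 sa L, 7 se L.
The penult (syllable 6, sa) is light, so stress falls on the antepenult (syllable 5, si).
Stress on syllable 5: pu.bo.no:.ki.ˈsi.sa.se.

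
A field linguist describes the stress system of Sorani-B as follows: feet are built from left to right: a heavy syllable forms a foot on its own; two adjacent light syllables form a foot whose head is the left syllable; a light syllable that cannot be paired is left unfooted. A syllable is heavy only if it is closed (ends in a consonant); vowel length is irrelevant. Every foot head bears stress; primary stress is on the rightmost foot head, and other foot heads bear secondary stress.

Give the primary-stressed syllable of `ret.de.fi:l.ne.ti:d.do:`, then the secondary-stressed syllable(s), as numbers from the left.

Weights: 1 ret H, 2 de L, 3 fi:l H, 4 ne L, 5 ti:d H, 6 do: L.
Parse left to right (heavy = foot alone; LL = one foot; stranded L unfooted): (ˈret) de (ˈfi:l) ne (ˈti:d) do:.
Foot heads: 1, 3, 5.
Primary stress on the rightmost head = syllable 5.
Secondary stress on 1, 3: ˌret.de.ˌfi:l.ne.ˈti:d.do:.

primary 5, secondary 1, 3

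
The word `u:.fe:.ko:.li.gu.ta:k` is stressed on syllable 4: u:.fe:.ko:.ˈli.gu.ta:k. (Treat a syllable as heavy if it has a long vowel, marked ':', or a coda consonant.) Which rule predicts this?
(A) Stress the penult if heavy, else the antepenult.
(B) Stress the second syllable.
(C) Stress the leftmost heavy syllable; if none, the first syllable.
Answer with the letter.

A

Rule A → syllable 4 ✓.
Rule B → syllable 2 (observed: 4).
Rule C → syllable 1 (observed: 4).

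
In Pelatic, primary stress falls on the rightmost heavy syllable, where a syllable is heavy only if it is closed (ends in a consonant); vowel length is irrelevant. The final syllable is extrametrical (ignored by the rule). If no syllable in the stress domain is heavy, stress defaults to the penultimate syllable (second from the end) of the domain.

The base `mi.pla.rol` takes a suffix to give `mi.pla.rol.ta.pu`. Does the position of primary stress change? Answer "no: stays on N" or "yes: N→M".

yes: 1→3

Base `mi.pla.rol` (3 syllables):
  The final syllable (3, rol) is extrametrical; the stress domain is syllables 1–2.
  Weights: 1 mi L, 2 pla L.
  No heavy syllable in the domain; default to the penultimate syllable (second from the end) of the domain = syllable 1.
  → primary stress on syllable 1.
Suffixed `mi.pla.rol.ta.pu` (5 syllables):
  The final syllable (5, pu) is extrametrical; the stress domain is syllables 1–4.
  Weights: 1 mi L, 2 pla L, 3 rol H, 4 ta L.
  Heavy syllables in the domain: 3. The rightmost is syllable 3 (rol).
  → primary stress on syllable 3.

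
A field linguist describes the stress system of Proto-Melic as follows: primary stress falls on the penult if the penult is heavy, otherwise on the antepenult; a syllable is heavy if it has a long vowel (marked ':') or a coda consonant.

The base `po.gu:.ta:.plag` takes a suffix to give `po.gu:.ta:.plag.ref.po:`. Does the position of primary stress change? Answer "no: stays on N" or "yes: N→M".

Base `po.gu:.ta:.plag` (4 syllables):
  Weights: 2 gu: H, 3 ta: H, 4 plag H.
  The penult (syllable 3, ta:) is heavy, so it takes stress.
  → primary stress on syllable 3.
Suffixed `po.gu:.ta:.plag.ref.po:` (6 syllables):
  Weights: 4 plag H, 5 ref H, 6 po: H.
  The penult (syllable 5, ref) is heavy, so it takes stress.
  → primary stress on syllable 5.

yes: 3→5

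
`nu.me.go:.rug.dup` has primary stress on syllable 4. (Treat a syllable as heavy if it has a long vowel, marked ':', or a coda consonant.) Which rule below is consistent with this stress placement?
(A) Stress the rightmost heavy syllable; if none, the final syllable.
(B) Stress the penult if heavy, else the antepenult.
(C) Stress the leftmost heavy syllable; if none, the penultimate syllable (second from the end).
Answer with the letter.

B

Rule A → syllable 5 (observed: 4).
Rule B → syllable 4 ✓.
Rule C → syllable 3 (observed: 4).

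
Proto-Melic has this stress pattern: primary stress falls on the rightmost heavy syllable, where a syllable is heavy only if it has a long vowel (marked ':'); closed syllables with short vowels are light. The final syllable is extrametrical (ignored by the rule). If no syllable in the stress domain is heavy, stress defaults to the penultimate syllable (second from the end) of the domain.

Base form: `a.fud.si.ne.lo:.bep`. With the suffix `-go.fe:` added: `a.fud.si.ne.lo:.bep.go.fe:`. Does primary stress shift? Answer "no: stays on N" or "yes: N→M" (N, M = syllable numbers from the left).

Base `a.fud.si.ne.lo:.bep` (6 syllables):
  The final syllable (6, bep) is extrametrical; the stress domain is syllables 1–5.
  Weights: 1 a L, 2 fud L, 3 si L, 4 ne L, 5 lo: H.
  Heavy syllables in the domain: 5. The rightmost is syllable 5 (lo:).
  → primary stress on syllable 5.
Suffixed `a.fud.si.ne.lo:.bep.go.fe:` (8 syllables):
  The final syllable (8, fe:) is extrametrical; the stress domain is syllables 1–7.
  Weights: 1 a L, 2 fud L, 3 si L, 4 ne L, 5 lo: H, 6 bep L, 7 go L.
  Heavy syllables in the domain: 5. The rightmost is syllable 5 (lo:).
  → primary stress on syllable 5.

no: stays on 5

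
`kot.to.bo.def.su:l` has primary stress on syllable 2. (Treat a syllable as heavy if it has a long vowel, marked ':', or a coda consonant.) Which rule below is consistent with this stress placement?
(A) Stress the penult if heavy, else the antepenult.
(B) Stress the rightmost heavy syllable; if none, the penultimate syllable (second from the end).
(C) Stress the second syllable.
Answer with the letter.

C

Rule A → syllable 4 (observed: 2).
Rule B → syllable 5 (observed: 2).
Rule C → syllable 2 ✓.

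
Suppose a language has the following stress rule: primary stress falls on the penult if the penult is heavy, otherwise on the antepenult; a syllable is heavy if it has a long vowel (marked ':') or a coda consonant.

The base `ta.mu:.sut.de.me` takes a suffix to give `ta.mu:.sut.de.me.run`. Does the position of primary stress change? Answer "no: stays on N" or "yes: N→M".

yes: 3→4

Base `ta.mu:.sut.de.me` (5 syllables):
  Weights: 3 sut H, 4 de L, 5 me L.
  The penult (syllable 4, de) is light, so stress falls on the antepenult (syllable 3, sut).
  → primary stress on syllable 3.
Suffixed `ta.mu:.sut.de.me.run` (6 syllables):
  Weights: 4 de L, 5 me L, 6 run H.
  The penult (syllable 5, me) is light, so stress falls on the antepenult (syllable 4, de).
  → primary stress on syllable 4.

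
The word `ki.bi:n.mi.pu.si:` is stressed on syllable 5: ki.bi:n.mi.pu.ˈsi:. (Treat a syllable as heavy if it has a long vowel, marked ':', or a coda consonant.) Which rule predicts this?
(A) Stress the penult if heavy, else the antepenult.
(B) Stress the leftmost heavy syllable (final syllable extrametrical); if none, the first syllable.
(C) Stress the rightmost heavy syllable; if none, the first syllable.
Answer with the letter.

C

Rule A → syllable 3 (observed: 5).
Rule B → syllable 2 (observed: 5).
Rule C → syllable 5 ✓.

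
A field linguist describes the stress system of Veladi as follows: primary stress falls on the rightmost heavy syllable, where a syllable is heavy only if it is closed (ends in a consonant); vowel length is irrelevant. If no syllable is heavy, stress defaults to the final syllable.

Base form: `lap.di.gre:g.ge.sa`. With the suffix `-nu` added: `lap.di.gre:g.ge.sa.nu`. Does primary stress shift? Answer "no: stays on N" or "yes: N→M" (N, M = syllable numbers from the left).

Base `lap.di.gre:g.ge.sa` (5 syllables):
  Weights: 1 lap H, 2 di L, 3 gre:g H, 4 ge L, 5 sa L.
  Heavy syllables in the domain: 1, 3. The rightmost is syllable 3 (gre:g).
  → primary stress on syllable 3.
Suffixed `lap.di.gre:g.ge.sa.nu` (6 syllables):
  Weights: 1 lap H, 2 di L, 3 gre:g H, 4 ge L, 5 sa L, 6 nu L.
  Heavy syllables in the domain: 1, 3. The rightmost is syllable 3 (gre:g).
  → primary stress on syllable 3.

no: stays on 3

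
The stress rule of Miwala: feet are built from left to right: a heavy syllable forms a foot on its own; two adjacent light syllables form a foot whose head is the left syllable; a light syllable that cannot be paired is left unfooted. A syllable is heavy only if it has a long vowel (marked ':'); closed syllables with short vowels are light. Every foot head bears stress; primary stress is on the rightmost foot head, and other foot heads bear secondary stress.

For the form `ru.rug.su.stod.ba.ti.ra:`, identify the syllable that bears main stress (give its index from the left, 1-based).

Weights: 1 ru L, 2 rug L, 3 su L, 4 stod L, 5 ba L, 6 ti L, 7 ra: H.
Parse left to right (heavy = foot alone; LL = one foot; stranded L unfooted): (ˈru.rug) (ˈsu.stod) (ˈba.ti) (ˈra:).
Foot heads: 1, 3, 5, 7.
Primary stress on the rightmost head = syllable 7.
Primary stress: syllable 7 → ru.rug.su.stod.ba.ti.ˈra:.

7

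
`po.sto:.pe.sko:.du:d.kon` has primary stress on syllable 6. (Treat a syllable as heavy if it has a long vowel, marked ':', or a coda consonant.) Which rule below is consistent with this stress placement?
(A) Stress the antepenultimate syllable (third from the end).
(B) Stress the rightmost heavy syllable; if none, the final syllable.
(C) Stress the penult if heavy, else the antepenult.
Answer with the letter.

B

Rule A → syllable 4 (observed: 6).
Rule B → syllable 6 ✓.
Rule C → syllable 5 (observed: 6).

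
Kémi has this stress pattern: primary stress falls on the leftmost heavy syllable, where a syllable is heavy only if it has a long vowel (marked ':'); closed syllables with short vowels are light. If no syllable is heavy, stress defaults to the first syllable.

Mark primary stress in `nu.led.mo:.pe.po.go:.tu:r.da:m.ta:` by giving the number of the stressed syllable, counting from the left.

3

Weights: 1 nu L, 2 led L, 3 mo: H, 4 pe L, 5 po L, 6 go: H, 7 tu:r H, 8 da:m H, 9 ta: H.
Heavy syllables in the domain: 3, 6, 7, 8, 9. The leftmost is syllable 3 (mo:).
Primary stress: syllable 3 → nu.led.ˈmo:.pe.po.go:.tu:r.da:m.ta:.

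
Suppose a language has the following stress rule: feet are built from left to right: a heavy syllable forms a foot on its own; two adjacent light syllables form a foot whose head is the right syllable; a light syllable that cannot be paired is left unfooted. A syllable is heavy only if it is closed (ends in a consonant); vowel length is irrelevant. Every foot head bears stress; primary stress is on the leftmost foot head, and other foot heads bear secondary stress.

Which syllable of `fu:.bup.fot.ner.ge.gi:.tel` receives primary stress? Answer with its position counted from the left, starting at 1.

Weights: 1 fu: L, 2 bup H, 3 fot H, 4 ner H, 5 ge L, 6 gi: L, 7 tel H.
Parse left to right (heavy = foot alone; LL = one foot; stranded L unfooted): fu: (ˈbup) (ˈfot) (ˈner) (ge.ˈgi:) (ˈtel).
Foot heads: 2, 3, 4, 6, 7.
Primary stress on the leftmost head = syllable 2.
Primary stress: syllable 2 → fu:.ˈbup.fot.ner.ge.gi:.tel.

2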